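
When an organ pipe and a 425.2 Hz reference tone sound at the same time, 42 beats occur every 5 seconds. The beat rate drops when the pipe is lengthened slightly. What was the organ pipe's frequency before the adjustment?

433.6 Hz

Beat frequency = 42/5 = 8.4 Hz.
|f − 425.2| = 8.4, so the organ pipe was at either 416.8 Hz or 433.6 Hz.
A longer pipe has a lower fundamental; the adjustment lowers the organ pipe's frequency.
The beat rate fell, so the adjustment moved the organ pipe toward 425.2 Hz — it must have started above the reference.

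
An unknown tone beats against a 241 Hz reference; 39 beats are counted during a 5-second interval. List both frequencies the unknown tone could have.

Beat frequency = 39/5 = 7.8 Hz.
|f − 241| = 7.8, so f = 241 ± 7.8.

233.2 Hz or 248.8 Hz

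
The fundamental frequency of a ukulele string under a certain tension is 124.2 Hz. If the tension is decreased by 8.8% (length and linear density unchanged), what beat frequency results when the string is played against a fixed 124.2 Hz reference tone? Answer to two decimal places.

5.59 Hz

For a string, f ∝ √T, so the new frequency is 124.2·√0.912 = 118.6094 Hz.
f_beat = |118.6094 − 124.2| = 5.59 Hz.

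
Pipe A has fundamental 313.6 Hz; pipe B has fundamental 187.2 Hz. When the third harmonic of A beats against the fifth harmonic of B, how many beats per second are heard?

4.8 Hz

Third harmonic of the first: 3·313.6 = 940.8 Hz.
Fifth harmonic of the second: 5·187.2 = 936.0 Hz.
f_beat = |940.8 − 936.0| = 4.8 Hz.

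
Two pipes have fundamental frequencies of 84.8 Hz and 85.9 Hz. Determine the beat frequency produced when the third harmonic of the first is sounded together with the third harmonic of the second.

Third harmonic of the first: 3·84.8 = 254.4 Hz.
Third harmonic of the second: 3·85.9 = 257.7 Hz.
f_beat = |254.4 − 257.7| = 3.3 Hz.

3.3 Hz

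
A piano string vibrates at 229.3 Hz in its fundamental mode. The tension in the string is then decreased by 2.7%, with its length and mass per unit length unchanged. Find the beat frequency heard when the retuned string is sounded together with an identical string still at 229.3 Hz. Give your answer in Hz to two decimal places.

3.12 Hz

For a string, f ∝ √T, so the new frequency is 229.3·√0.973 = 226.1833 Hz.
f_beat = |226.1833 − 229.3| = 3.12 Hz.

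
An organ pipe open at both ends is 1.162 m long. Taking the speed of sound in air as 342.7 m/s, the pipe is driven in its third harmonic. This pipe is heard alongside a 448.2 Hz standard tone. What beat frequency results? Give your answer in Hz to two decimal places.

Open pipe: f_n = n·v/(2L) = 3·342.7/(2·1.162) = 442.3838 Hz.
f_beat = |442.3838 − 448.2| = 5.82 Hz.

5.82 Hz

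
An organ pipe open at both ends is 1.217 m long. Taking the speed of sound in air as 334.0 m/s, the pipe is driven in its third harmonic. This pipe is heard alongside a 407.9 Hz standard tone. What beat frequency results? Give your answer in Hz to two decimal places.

3.77 Hz

Open pipe: f_n = n·v/(2L) = 3·334.0/(2·1.217) = 411.6680 Hz.
f_beat = |411.6680 − 407.9| = 3.77 Hz.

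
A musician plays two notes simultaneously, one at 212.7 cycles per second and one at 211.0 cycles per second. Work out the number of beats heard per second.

Beats arise from superposition of two nearby frequencies; the beat rate is |f₁ − f₂|.
|212.7 − 211.0| = 1.7 Hz.

1.7 Hz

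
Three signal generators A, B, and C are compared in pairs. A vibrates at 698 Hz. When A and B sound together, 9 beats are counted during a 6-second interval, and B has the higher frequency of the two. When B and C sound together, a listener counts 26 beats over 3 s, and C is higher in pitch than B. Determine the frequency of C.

A–B: Beat frequency = 9/6 = 1.5 Hz.
B is above A, so f_B = 698 + 1.5 = 699.5 Hz.
B–C: Beat frequency = 26/3 = 8.6667 Hz.
C is above B, so f_C = 699.5 + 8.6667 = 708.1667 Hz.

708.1667 Hz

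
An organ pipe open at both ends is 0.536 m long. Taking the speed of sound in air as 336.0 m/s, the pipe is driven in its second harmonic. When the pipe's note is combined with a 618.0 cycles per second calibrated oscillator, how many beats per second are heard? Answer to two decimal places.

Open pipe: f_n = n·v/(2L) = 2·336.0/(2·0.536) = 626.8657 Hz.
f_beat = |626.8657 − 618.0| = 8.87 Hz.

8.87 Hz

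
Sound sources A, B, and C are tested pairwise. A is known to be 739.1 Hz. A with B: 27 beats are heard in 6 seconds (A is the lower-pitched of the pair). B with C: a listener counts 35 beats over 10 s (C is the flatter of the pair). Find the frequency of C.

740.1 Hz

A–B: Beat frequency = 27/6 = 4.5 Hz.
B is above A, so f_B = 739.1 + 4.5 = 743.6 Hz.
B–C: Beat frequency = 35/10 = 3.5 Hz.
C is below B, so f_C = 743.6 − 3.5 = 740.1 Hz.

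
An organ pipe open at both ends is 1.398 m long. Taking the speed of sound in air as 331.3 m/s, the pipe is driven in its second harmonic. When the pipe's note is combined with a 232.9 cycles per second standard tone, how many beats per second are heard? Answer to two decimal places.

Open pipe: f_n = n·v/(2L) = 2·331.3/(2·1.398) = 236.9814 Hz.
f_beat = |236.9814 − 232.9| = 4.08 Hz.

4.08 Hz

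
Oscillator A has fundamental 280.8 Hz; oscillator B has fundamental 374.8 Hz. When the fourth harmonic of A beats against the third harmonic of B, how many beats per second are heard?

1.2 Hz

Fourth harmonic of the first: 4·280.8 = 1123.2 Hz.
Third harmonic of the second: 3·374.8 = 1124.4 Hz.
f_beat = |1123.2 − 1124.4| = 1.2 Hz.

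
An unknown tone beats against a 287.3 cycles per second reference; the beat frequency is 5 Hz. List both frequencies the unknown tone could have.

282.3 Hz or 292.3 Hz

|f − 287.3| = 5, so f = 287.3 ± 5.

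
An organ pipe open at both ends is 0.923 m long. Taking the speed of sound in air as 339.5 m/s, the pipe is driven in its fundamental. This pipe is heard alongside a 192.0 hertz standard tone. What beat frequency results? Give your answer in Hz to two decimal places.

Open pipe: f_n = n·v/(2L) = 1·339.5/(2·0.923) = 183.9112 Hz.
f_beat = |183.9112 − 192.0| = 8.09 Hz.

8.09 Hz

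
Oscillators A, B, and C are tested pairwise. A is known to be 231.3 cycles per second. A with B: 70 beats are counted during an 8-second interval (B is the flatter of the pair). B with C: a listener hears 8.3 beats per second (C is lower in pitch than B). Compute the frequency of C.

A–B: Beat frequency = 70/8 = 8.75 Hz.
B is below A, so f_B = 231.3 − 8.75 = 222.55 Hz.
C is below B, so f_C = 222.55 − 8.3 = 214.25 Hz.

214.25 Hz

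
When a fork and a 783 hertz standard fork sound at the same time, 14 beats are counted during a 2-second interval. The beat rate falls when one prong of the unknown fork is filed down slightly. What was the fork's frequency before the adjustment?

Beat frequency = 14/2 = 7 Hz.
|f − 783| = 7, so the fork was at either 776 Hz or 790 Hz.
Filing a prong removes mass and raises the fork's frequency; the adjustment raises the fork's frequency.
The beat rate fell, so the adjustment moved the fork toward 783 Hz — it must have started below the reference.

776 Hz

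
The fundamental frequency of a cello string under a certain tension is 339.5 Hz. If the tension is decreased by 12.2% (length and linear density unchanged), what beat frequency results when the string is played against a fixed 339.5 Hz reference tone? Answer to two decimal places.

For a string, f ∝ √T, so the new frequency is 339.5·√0.878 = 318.1171 Hz.
f_beat = |318.1171 − 339.5| = 21.38 Hz.

21.38 Hz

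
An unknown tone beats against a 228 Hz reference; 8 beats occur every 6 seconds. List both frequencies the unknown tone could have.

226.6667 Hz or 229.3333 Hz

Beat frequency = 8/6 = 1.3333 Hz.
|f − 228| = 1.3333, so f = 228 ± 1.3333.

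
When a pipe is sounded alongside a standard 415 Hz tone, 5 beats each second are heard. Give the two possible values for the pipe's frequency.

|f − 415| = 5, so f = 415 ± 5.

410 Hz or 420 Hz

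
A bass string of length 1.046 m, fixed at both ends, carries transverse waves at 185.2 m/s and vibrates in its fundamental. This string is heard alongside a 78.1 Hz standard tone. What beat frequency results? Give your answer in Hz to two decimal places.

10.43 Hz

For a string fixed at both ends, f_n = n·v/(2L) = 1·185.2/(2·1.046) = 88.5277 Hz.
f_beat = |88.5277 − 78.1| = 10.43 Hz.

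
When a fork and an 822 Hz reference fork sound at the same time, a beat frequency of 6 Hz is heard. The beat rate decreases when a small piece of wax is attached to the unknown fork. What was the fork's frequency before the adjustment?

|f − 822| = 6, so the fork was at either 816 Hz or 828 Hz.
Loading a fork with wax lowers its frequency; the adjustment lowers the fork's frequency.
The beat rate fell, so the adjustment moved the fork toward 822 Hz — it must have started above the reference.

828 Hz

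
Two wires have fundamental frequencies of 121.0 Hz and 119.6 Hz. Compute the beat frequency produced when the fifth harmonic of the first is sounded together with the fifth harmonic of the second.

7.0 Hz

Fifth harmonic of the first: 5·121.0 = 605.0 Hz.
Fifth harmonic of the second: 5·119.6 = 598.0 Hz.
f_beat = |605.0 − 598.0| = 7.0 Hz.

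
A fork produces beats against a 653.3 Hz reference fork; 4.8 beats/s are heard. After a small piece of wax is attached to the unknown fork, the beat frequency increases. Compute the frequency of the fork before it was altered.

|f − 653.3| = 4.8, so the fork was at either 648.5 Hz or 658.1 Hz.
Loading a fork with wax lowers its frequency; the adjustment lowers the fork's frequency.
The beat rate rose, so the adjustment moved the fork further from 653.3 Hz — it was already below the reference.

648.5 Hz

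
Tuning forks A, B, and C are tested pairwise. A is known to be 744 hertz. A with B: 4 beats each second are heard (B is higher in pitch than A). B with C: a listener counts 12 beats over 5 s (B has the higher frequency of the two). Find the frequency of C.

B is above A, so f_B = 744 + 4 = 748 Hz.
B–C: Beat frequency = 12/5 = 2.4 Hz.
C is below B, so f_C = 748 − 2.4 = 745.6 Hz.

745.6 Hz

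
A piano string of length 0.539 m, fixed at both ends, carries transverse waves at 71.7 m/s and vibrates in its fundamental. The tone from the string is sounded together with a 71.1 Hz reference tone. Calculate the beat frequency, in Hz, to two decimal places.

4.59 Hz

For a string fixed at both ends, f_n = n·v/(2L) = 1·71.7/(2·0.539) = 66.5121 Hz.
f_beat = |66.5121 − 71.1| = 4.59 Hz.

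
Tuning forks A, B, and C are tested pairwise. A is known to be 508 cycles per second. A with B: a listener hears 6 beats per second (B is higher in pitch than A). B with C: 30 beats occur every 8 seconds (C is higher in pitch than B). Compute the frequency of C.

517.75 Hz

B is above A, so f_B = 508 + 6 = 514 Hz.
B–C: Beat frequency = 30/8 = 3.75 Hz.
C is above B, so f_C = 514 + 3.75 = 517.75 Hz.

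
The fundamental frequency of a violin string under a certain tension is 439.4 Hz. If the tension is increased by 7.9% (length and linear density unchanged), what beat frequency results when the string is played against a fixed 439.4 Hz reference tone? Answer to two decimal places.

17.03 Hz

For a string, f ∝ √T, so the new frequency is 439.4·√1.079 = 456.4264 Hz.
f_beat = |456.4264 − 439.4| = 17.03 Hz.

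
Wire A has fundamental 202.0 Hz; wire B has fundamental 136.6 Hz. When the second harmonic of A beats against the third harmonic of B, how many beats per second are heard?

Second harmonic of the first: 2·202.0 = 404.0 Hz.
Third harmonic of the second: 3·136.6 = 409.8 Hz.
f_beat = |404.0 − 409.8| = 5.8 Hz.

5.8 Hz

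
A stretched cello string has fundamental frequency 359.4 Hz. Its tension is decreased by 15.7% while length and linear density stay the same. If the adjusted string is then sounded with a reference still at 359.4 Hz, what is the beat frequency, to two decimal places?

29.42 Hz

For a string, f ∝ √T, so the new frequency is 359.4·√0.843 = 329.9832 Hz.
f_beat = |329.9832 − 359.4| = 29.42 Hz.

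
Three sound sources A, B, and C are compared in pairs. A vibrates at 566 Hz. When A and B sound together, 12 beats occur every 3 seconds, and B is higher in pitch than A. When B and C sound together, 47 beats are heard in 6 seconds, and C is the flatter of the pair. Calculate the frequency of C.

562.1667 Hz

A–B: Beat frequency = 12/3 = 4 Hz.
B is above A, so f_B = 566 + 4 = 570 Hz.
B–C: Beat frequency = 47/6 = 7.8333 Hz.
C is below B, so f_C = 570 − 7.8333 = 562.1667 Hz.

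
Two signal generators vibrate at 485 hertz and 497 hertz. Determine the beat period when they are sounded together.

f_beat = |485 − 497| = 12 Hz.
Beat period T = 1 / f_beat = 1 / 12 s.

0.083 s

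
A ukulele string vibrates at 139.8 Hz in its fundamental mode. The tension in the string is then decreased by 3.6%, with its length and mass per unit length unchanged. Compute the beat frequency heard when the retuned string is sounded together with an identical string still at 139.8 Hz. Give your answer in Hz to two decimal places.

2.54 Hz

For a string, f ∝ √T, so the new frequency is 139.8·√0.964 = 137.2605 Hz.
f_beat = |137.2605 − 139.8| = 2.54 Hz.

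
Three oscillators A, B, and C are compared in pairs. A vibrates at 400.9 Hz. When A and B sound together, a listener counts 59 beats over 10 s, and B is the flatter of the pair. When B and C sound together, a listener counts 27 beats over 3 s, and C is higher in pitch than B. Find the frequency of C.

404 Hz

A–B: Beat frequency = 59/10 = 5.9 Hz.
B is below A, so f_B = 400.9 − 5.9 = 395 Hz.
B–C: Beat frequency = 27/3 = 9 Hz.
C is above B, so f_C = 395 + 9 = 404 Hz.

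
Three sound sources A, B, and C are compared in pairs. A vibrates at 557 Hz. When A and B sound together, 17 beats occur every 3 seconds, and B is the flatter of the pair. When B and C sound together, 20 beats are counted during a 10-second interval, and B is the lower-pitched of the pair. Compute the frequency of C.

553.3333 Hz

A–B: Beat frequency = 17/3 = 5.6667 Hz.
B is below A, so f_B = 557 − 5.6667 = 551.3333 Hz.
B–C: Beat frequency = 20/10 = 2 Hz.
C is above B, so f_C = 551.3333 + 2 = 553.3333 Hz.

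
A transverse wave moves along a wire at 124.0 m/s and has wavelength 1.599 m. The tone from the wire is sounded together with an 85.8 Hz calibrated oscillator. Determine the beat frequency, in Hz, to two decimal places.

Source frequency f = v/λ = 124.0/1.599 = 77.5485 Hz.
f_beat = |77.5485 − 85.8| = 8.25 Hz.

8.25 Hz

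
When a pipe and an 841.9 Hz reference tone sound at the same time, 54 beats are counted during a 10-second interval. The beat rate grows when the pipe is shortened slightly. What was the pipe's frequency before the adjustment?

847.3 Hz

Beat frequency = 54/10 = 5.4 Hz.
|f − 841.9| = 5.4, so the pipe was at either 836.5 Hz or 847.3 Hz.
A shorter pipe has a higher fundamental; the adjustment raises the pipe's frequency.
The beat rate rose, so the adjustment moved the pipe further from 841.9 Hz — it was already above the reference.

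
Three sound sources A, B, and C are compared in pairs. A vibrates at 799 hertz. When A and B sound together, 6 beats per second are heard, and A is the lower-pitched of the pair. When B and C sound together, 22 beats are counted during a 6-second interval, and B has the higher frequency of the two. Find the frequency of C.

B is above A, so f_B = 799 + 6 = 805 Hz.
B–C: Beat frequency = 22/6 = 3.6667 Hz.
C is below B, so f_C = 805 − 3.6667 = 801.3333 Hz.

801.3333 Hz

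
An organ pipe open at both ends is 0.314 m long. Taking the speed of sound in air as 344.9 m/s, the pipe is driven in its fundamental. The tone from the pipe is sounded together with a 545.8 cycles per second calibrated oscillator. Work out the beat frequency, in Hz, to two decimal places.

Open pipe: f_n = n·v/(2L) = 1·344.9/(2·0.314) = 549.2038 Hz.
f_beat = |549.2038 − 545.8| = 3.40 Hz.

3.40 Hz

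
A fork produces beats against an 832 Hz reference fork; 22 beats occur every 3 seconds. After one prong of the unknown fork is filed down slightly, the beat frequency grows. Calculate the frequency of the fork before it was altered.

Beat frequency = 22/3 = 7.3333 Hz.
|f − 832| = 7.3333, so the fork was at either 824.6667 Hz or 839.3333 Hz.
Filing a prong removes mass and raises the fork's frequency; the adjustment raises the fork's frequency.
The beat rate rose, so the adjustment moved the fork further from 832 Hz — it was already above the reference.

839.3333 Hz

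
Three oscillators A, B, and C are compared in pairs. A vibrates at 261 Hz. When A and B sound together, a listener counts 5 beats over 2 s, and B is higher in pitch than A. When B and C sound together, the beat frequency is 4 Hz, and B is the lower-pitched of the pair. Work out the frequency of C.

A–B: Beat frequency = 5/2 = 2.5 Hz.
B is above A, so f_B = 261 + 2.5 = 263.5 Hz.
C is above B, so f_C = 263.5 + 4 = 267.5 Hz.

267.5 Hz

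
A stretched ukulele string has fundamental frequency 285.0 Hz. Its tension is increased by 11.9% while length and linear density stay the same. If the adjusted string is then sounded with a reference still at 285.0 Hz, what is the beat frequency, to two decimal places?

16.48 Hz

For a string, f ∝ √T, so the new frequency is 285.0·√1.119 = 301.4810 Hz.
f_beat = |301.4810 − 285.0| = 16.48 Hz.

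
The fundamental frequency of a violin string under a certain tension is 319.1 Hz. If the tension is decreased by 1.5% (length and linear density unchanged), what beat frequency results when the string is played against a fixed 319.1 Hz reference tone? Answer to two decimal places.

For a string, f ∝ √T, so the new frequency is 319.1·√0.985 = 316.6977 Hz.
f_beat = |316.6977 − 319.1| = 2.40 Hz.

2.40 Hz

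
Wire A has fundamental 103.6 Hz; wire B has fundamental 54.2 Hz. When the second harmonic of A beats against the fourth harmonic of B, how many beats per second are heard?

9.6 Hz

Second harmonic of the first: 2·103.6 = 207.2 Hz.
Fourth harmonic of the second: 4·54.2 = 216.8 Hz.
f_beat = |207.2 − 216.8| = 9.6 Hz.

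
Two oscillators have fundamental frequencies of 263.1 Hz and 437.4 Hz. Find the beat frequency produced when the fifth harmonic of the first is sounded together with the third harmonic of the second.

Fifth harmonic of the first: 5·263.1 = 1315.5 Hz.
Third harmonic of the second: 3·437.4 = 1312.2 Hz.
f_beat = |1315.5 − 1312.2| = 3.3 Hz.

3.3 Hz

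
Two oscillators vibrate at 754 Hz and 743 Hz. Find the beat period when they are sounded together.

0.091 s

f_beat = |754 − 743| = 11 Hz.
Beat period T = 1 / f_beat = 1 / 11 s.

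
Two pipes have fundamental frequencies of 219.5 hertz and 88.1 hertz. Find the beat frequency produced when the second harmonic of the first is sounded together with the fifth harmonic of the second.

1.5 Hz

Second harmonic of the first: 2·219.5 = 439.0 Hz.
Fifth harmonic of the second: 5·88.1 = 440.5 Hz.
f_beat = |439.0 − 440.5| = 1.5 Hz.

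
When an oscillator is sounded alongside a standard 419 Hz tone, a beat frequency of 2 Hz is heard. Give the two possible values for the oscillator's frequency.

|f − 419| = 2, so f = 419 ± 2.

417 Hz or 421 Hz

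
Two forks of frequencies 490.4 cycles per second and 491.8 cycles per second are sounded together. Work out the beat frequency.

Beats arise from superposition of two nearby frequencies; the beat rate is |f₁ − f₂|.
|490.4 − 491.8| = 1.4 Hz.

1.4 Hz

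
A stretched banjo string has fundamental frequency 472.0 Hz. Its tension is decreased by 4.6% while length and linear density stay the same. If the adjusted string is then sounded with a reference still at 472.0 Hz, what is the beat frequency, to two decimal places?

10.98 Hz

For a string, f ∝ √T, so the new frequency is 472.0·√0.954 = 461.0162 Hz.
f_beat = |461.0162 − 472.0| = 10.98 Hz.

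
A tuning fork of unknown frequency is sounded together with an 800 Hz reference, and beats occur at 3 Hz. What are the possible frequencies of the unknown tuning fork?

797 Hz or 803 Hz

|f − 800| = 3, so f = 800 ± 3.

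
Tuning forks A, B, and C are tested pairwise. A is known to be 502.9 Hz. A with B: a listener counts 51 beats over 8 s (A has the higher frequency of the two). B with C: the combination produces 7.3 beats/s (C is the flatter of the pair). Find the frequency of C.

A–B: Beat frequency = 51/8 = 6.375 Hz.
B is below A, so f_B = 502.9 − 6.375 = 496.525 Hz.
C is below B, so f_C = 496.525 − 7.3 = 489.225 Hz.

489.225 Hz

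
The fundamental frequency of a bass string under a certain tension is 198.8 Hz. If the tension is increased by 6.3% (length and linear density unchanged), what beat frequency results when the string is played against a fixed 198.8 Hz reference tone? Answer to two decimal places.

6.17 Hz

For a string, f ∝ √T, so the new frequency is 198.8·√1.063 = 204.9666 Hz.
f_beat = |204.9666 − 198.8| = 6.17 Hz.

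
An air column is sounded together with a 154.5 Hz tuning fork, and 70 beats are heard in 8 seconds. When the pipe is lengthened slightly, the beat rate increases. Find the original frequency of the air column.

Beat frequency = 70/8 = 8.75 Hz.
|f − 154.5| = 8.75, so the air column was at either 145.75 Hz or 163.25 Hz.
A longer pipe has a lower fundamental; the adjustment lowers the air column's frequency.
The beat rate rose, so the adjustment moved the air column further from 154.5 Hz — it was already below the reference.

145.75 Hz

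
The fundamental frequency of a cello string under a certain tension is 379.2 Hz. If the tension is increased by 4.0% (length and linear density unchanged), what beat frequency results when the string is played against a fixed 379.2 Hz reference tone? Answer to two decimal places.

7.51 Hz

For a string, f ∝ √T, so the new frequency is 379.2·√1.040 = 386.7096 Hz.
f_beat = |386.7096 − 379.2| = 7.51 Hz.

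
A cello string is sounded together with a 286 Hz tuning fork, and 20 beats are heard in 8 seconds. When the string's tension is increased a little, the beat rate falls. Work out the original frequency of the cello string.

283.5 Hz

Beat frequency = 20/8 = 2.5 Hz.
|f − 286| = 2.5, so the cello string was at either 283.5 Hz or 288.5 Hz.
Higher tension means higher frequency; the adjustment raises the cello string's frequency.
The beat rate fell, so the adjustment moved the cello string toward 286 Hz — it must have started below the reference.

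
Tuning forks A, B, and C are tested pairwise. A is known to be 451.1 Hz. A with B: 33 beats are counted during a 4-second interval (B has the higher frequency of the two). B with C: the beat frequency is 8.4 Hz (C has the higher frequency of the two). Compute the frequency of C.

A–B: Beat frequency = 33/4 = 8.25 Hz.
B is above A, so f_B = 451.1 + 8.25 = 459.35 Hz.
C is above B, so f_C = 459.35 + 8.4 = 467.75 Hz.

467.75 Hz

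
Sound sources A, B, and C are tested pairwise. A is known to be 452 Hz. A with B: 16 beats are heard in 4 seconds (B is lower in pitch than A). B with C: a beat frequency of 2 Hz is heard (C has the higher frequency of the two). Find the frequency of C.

A–B: Beat frequency = 16/4 = 4 Hz.
B is below A, so f_B = 452 − 4 = 448 Hz.
C is above B, so f_C = 448 + 2 = 450 Hz.

450 Hz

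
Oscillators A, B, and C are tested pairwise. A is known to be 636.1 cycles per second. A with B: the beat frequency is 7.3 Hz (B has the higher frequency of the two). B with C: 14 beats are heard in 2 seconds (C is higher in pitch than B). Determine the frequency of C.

650.4 Hz

B is above A, so f_B = 636.1 + 7.3 = 643.4 Hz.
B–C: Beat frequency = 14/2 = 7 Hz.
C is above B, so f_C = 643.4 + 7 = 650.4 Hz.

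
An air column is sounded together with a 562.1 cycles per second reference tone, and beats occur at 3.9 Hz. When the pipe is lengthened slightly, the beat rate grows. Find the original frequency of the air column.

|f − 562.1| = 3.9, so the air column was at either 558.2 Hz or 566 Hz.
A longer pipe has a lower fundamental; the adjustment lowers the air column's frequency.
The beat rate rose, so the adjustment moved the air column further from 562.1 Hz — it was already below the reference.

558.2 Hz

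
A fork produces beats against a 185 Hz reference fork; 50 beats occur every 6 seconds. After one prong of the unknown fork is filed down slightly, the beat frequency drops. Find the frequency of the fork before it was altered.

176.6667 Hz

Beat frequency = 50/6 = 8.3333 Hz.
|f − 185| = 8.3333, so the fork was at either 176.6667 Hz or 193.3333 Hz.
Filing a prong removes mass and raises the fork's frequency; the adjustment raises the fork's frequency.
The beat rate fell, so the adjustment moved the fork toward 185 Hz — it must have started below the reference.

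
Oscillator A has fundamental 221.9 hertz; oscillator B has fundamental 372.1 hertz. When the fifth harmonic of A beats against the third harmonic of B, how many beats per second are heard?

Fifth harmonic of the first: 5·221.9 = 1109.5 Hz.
Third harmonic of the second: 3·372.1 = 1116.3 Hz.
f_beat = |1109.5 − 1116.3| = 6.8 Hz.

6.8 Hz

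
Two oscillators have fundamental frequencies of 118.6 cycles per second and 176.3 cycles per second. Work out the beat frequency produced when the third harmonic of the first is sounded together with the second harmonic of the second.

Third harmonic of the first: 3·118.6 = 355.8 Hz.
Second harmonic of the second: 2·176.3 = 352.6 Hz.
f_beat = |355.8 − 352.6| = 3.2 Hz.

3.2 Hz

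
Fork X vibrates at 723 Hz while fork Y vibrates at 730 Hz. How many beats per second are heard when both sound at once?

Beats arise from superposition of two nearby frequencies; the beat rate is |f₁ − f₂|.
|723 − 730| = 7 Hz.

7 Hz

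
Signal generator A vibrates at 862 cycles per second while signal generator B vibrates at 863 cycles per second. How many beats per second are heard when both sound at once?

f_beat = |f₁ − f₂|.
|862 − 863| = 1 Hz.

1 Hz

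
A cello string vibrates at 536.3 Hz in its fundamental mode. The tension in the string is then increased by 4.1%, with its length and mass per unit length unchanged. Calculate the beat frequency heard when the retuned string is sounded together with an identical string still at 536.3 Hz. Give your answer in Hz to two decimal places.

For a string, f ∝ √T, so the new frequency is 536.3·√1.041 = 547.1837 Hz.
f_beat = |547.1837 − 536.3| = 10.88 Hz.

10.88 Hz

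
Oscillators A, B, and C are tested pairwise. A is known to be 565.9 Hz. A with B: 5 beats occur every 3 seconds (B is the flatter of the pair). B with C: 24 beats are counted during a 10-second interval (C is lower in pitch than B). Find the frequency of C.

A–B: Beat frequency = 5/3 = 1.6667 Hz.
B is below A, so f_B = 565.9 − 1.6667 = 564.2333 Hz.
B–C: Beat frequency = 24/10 = 2.4 Hz.
C is below B, so f_C = 564.2333 − 2.4 = 561.8333 Hz.

561.8333 Hz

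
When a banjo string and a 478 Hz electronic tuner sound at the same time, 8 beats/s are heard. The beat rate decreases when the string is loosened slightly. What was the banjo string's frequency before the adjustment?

486 Hz

|f − 478| = 8, so the banjo string was at either 470 Hz or 486 Hz.
Reducing tension lowers a string's frequency; the adjustment lowers the banjo string's frequency.
The beat rate fell, so the adjustment moved the banjo string toward 478 Hz — it must have started above the reference.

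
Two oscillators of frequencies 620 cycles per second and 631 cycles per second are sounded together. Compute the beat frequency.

Beats arise from superposition of two nearby frequencies; the beat rate is |f₁ − f₂|.
|620 − 631| = 11 Hz.

11 Hz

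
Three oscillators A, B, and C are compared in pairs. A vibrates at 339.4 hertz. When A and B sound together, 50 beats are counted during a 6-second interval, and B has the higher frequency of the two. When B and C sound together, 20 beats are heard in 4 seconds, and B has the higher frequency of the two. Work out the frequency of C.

342.7333 Hz

A–B: Beat frequency = 50/6 = 8.3333 Hz.
B is above A, so f_B = 339.4 + 8.3333 = 347.7333 Hz.
B–C: Beat frequency = 20/4 = 5 Hz.
C is below B, so f_C = 347.7333 − 5 = 342.7333 Hz.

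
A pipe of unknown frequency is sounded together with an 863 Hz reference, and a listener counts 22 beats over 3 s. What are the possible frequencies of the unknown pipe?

Beat frequency = 22/3 = 7.3333 Hz.
|f − 863| = 7.3333, so f = 863 ± 7.3333.

855.6667 Hz or 870.3333 Hz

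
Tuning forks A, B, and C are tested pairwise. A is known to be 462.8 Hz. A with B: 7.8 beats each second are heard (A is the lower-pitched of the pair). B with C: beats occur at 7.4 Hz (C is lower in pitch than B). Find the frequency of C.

463.2 Hz

B is above A, so f_B = 462.8 + 7.8 = 470.6 Hz.
C is below B, so f_C = 470.6 − 7.4 = 463.2 Hz.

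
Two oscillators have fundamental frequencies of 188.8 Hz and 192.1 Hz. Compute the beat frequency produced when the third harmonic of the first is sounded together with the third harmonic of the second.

Third harmonic of the first: 3·188.8 = 566.4 Hz.
Third harmonic of the second: 3·192.1 = 576.3 Hz.
f_beat = |566.4 − 576.3| = 9.9 Hz.

9.9 Hz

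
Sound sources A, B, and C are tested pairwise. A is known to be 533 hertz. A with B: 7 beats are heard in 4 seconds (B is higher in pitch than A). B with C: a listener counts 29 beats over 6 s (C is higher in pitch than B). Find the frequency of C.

A–B: Beat frequency = 7/4 = 1.75 Hz.
B is above A, so f_B = 533 + 1.75 = 534.75 Hz.
B–C: Beat frequency = 29/6 = 4.8333 Hz.
C is above B, so f_C = 534.75 + 4.8333 = 539.5833 Hz.

539.5833 Hz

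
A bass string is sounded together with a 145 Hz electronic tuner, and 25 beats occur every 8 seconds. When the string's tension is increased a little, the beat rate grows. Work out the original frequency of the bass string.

148.125 Hz

Beat frequency = 25/8 = 3.125 Hz.
|f − 145| = 3.125, so the bass string was at either 141.875 Hz or 148.125 Hz.
Higher tension means higher frequency; the adjustment raises the bass string's frequency.
The beat rate rose, so the adjustment moved the bass string further from 145 Hz — it was already above the reference.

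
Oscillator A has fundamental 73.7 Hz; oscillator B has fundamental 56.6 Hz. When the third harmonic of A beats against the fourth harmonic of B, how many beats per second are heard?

5.3 Hz

Third harmonic of the first: 3·73.7 = 221.1 Hz.
Fourth harmonic of the second: 4·56.6 = 226.4 Hz.
f_beat = |221.1 − 226.4| = 5.3 Hz.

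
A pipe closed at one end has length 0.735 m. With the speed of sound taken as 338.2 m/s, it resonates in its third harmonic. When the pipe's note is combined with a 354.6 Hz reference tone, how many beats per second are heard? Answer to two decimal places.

9.50 Hz

Closed pipe (odd harmonics): f_n = n·v/(4L) = 3·338.2/(4·0.735) = 345.1020 Hz.
f_beat = |345.1020 − 354.6| = 9.50 Hz.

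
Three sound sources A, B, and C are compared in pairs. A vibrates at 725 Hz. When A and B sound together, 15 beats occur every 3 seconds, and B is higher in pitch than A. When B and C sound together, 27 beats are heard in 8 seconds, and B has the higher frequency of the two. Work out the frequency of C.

726.625 Hz

A–B: Beat frequency = 15/3 = 5 Hz.
B is above A, so f_B = 725 + 5 = 730 Hz.
B–C: Beat frequency = 27/8 = 3.375 Hz.
C is below B, so f_C = 730 − 3.375 = 726.625 Hz.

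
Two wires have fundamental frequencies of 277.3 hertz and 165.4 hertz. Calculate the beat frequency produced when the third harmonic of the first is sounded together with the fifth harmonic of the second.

4.9 Hz

Third harmonic of the first: 3·277.3 = 831.9 Hz.
Fifth harmonic of the second: 5·165.4 = 827.0 Hz.
f_beat = |831.9 − 827.0| = 4.9 Hz.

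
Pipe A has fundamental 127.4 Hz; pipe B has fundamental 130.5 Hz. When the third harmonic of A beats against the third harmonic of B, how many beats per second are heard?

Third harmonic of the first: 3·127.4 = 382.2 Hz.
Third harmonic of the second: 3·130.5 = 391.5 Hz.
f_beat = |382.2 − 391.5| = 9.3 Hz.

9.3 Hz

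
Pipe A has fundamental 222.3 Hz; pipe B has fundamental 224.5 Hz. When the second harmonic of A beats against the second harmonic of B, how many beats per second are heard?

4.4 Hz

Second harmonic of the first: 2·222.3 = 444.6 Hz.
Second harmonic of the second: 2·224.5 = 449.0 Hz.
f_beat = |444.6 − 449.0| = 4.4 Hz.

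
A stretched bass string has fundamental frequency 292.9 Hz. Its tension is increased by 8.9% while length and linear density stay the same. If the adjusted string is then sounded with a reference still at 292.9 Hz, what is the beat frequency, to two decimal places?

12.76 Hz

For a string, f ∝ √T, so the new frequency is 292.9·√1.089 = 305.6563 Hz.
f_beat = |305.6563 − 292.9| = 12.76 Hz.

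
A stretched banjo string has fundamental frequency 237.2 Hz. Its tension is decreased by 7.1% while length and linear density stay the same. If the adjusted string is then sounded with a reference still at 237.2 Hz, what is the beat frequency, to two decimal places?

For a string, f ∝ √T, so the new frequency is 237.2·√0.929 = 228.6244 Hz.
f_beat = |228.6244 − 237.2| = 8.58 Hz.

8.58 Hz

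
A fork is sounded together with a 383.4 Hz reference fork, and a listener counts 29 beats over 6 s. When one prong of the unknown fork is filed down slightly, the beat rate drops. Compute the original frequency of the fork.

378.5667 Hz

Beat frequency = 29/6 = 4.8333 Hz.
|f − 383.4| = 4.8333, so the fork was at either 378.5667 Hz or 388.2333 Hz.
Filing a prong removes mass and raises the fork's frequency; the adjustment raises the fork's frequency.
The beat rate fell, so the adjustment moved the fork toward 383.4 Hz — it must have started below the reference.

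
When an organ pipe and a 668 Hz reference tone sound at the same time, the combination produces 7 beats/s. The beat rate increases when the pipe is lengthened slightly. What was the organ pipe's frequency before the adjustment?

|f − 668| = 7, so the organ pipe was at either 661 Hz or 675 Hz.
A longer pipe has a lower fundamental; the adjustment lowers the organ pipe's frequency.
The beat rate rose, so the adjustment moved the organ pipe further from 668 Hz — it was already below the reference.

661 Hz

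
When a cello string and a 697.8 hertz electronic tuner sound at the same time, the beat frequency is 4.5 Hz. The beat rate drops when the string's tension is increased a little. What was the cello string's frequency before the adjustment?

|f − 697.8| = 4.5, so the cello string was at either 693.3 Hz or 702.3 Hz.
Higher tension means higher frequency; the adjustment raises the cello string's frequency.
The beat rate fell, so the adjustment moved the cello string toward 697.8 Hz — it must have started below the reference.

693.3 Hz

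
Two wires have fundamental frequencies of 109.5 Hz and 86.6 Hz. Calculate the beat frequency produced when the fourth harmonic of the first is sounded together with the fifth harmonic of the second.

5.0 Hz

Fourth harmonic of the first: 4·109.5 = 438.0 Hz.
Fifth harmonic of the second: 5·86.6 = 433.0 Hz.
f_beat = |438.0 − 433.0| = 5.0 Hz.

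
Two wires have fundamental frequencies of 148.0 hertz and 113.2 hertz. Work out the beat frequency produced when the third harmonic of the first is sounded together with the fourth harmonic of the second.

Third harmonic of the first: 3·148.0 = 444.0 Hz.
Fourth harmonic of the second: 4·113.2 = 452.8 Hz.
f_beat = |444.0 − 452.8| = 8.8 Hz.

8.8 Hz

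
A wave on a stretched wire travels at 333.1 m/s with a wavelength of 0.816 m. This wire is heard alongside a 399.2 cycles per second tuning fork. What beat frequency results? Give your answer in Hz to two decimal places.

9.01 Hz

Source frequency f = v/λ = 333.1/0.816 = 408.2108 Hz.
f_beat = |408.2108 − 399.2| = 9.01 Hz.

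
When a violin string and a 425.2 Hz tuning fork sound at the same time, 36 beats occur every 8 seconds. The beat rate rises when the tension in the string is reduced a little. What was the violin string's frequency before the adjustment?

420.7 Hz

Beat frequency = 36/8 = 4.5 Hz.
|f − 425.2| = 4.5, so the violin string was at either 420.7 Hz or 429.7 Hz.
Lower tension means lower frequency; the adjustment lowers the violin string's frequency.
The beat rate rose, so the adjustment moved the violin string further from 425.2 Hz — it was already below the reference.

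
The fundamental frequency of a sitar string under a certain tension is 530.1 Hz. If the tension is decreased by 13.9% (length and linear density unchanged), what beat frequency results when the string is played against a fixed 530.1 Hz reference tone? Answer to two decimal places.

38.22 Hz

For a string, f ∝ √T, so the new frequency is 530.1·√0.861 = 491.8802 Hz.
f_beat = |491.8802 − 530.1| = 38.22 Hz.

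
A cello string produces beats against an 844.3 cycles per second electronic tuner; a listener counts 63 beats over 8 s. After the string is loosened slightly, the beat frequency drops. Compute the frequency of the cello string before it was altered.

852.175 Hz

Beat frequency = 63/8 = 7.875 Hz.
|f − 844.3| = 7.875, so the cello string was at either 836.425 Hz or 852.175 Hz.
Reducing tension lowers a string's frequency; the adjustment lowers the cello string's frequency.
The beat rate fell, so the adjustment moved the cello string toward 844.3 Hz — it must have started above the reference.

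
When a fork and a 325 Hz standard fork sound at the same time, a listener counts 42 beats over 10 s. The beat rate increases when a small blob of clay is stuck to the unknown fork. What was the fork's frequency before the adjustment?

320.8 Hz

Beat frequency = 42/10 = 4.2 Hz.
|f − 325| = 4.2, so the fork was at either 320.8 Hz or 329.2 Hz.
Adding mass to a fork lowers its frequency; the adjustment lowers the fork's frequency.
The beat rate rose, so the adjustment moved the fork further from 325 Hz — it was already below the reference.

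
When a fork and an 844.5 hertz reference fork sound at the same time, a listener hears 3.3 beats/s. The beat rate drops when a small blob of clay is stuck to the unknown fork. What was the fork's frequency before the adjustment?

847.8 Hz

|f − 844.5| = 3.3, so the fork was at either 841.2 Hz or 847.8 Hz.
Adding mass to a fork lowers its frequency; the adjustment lowers the fork's frequency.
The beat rate fell, so the adjustment moved the fork toward 844.5 Hz — it must have started above the reference.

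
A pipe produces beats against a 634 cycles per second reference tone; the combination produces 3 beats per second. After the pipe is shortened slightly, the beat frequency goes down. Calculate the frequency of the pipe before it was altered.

631 Hz

|f − 634| = 3, so the pipe was at either 631 Hz or 637 Hz.
A shorter pipe has a higher fundamental; the adjustment raises the pipe's frequency.
The beat rate fell, so the adjustment moved the pipe toward 634 Hz — it must have started below the reference.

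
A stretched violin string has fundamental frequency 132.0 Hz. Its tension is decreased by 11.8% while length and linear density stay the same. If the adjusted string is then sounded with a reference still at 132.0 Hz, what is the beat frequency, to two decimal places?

8.03 Hz

For a string, f ∝ √T, so the new frequency is 132.0·√0.882 = 123.9676 Hz.
f_beat = |123.9676 − 132.0| = 8.03 Hz.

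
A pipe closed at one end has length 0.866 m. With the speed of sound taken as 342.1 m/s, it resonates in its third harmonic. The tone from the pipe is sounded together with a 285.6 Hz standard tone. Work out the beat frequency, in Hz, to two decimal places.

10.68 Hz

Closed pipe (odd harmonics): f_n = n·v/(4L) = 3·342.1/(4·0.866) = 296.2760 Hz.
f_beat = |296.2760 − 285.6| = 10.68 Hz.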